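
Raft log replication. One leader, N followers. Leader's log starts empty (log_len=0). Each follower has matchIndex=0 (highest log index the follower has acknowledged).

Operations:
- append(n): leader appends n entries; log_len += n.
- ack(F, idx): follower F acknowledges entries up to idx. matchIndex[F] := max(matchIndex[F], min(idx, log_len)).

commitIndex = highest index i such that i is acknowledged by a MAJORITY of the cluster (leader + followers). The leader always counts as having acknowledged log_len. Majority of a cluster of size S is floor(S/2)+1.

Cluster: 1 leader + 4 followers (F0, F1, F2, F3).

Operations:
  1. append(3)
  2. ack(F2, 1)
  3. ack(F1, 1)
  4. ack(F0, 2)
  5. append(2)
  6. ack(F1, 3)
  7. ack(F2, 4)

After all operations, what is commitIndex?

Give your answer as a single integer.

Op 1: append 3 -> log_len=3
Op 2: F2 acks idx 1 -> match: F0=0 F1=0 F2=1 F3=0; commitIndex=0
Op 3: F1 acks idx 1 -> match: F0=0 F1=1 F2=1 F3=0; commitIndex=1
Op 4: F0 acks idx 2 -> match: F0=2 F1=1 F2=1 F3=0; commitIndex=1
Op 5: append 2 -> log_len=5
Op 6: F1 acks idx 3 -> match: F0=2 F1=3 F2=1 F3=0; commitIndex=2
Op 7: F2 acks idx 4 -> match: F0=2 F1=3 F2=4 F3=0; commitIndex=3

Answer: 3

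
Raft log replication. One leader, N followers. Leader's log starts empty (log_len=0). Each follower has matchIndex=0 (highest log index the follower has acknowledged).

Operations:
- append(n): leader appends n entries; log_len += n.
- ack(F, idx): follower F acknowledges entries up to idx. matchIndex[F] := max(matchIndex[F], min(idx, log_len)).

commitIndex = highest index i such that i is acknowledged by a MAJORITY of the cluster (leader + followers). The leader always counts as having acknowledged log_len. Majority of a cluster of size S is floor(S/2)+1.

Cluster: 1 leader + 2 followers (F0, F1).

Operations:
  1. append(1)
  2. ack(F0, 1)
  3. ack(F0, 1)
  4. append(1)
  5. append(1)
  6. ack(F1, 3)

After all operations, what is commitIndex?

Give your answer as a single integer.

Answer: 3

Derivation:
Op 1: append 1 -> log_len=1
Op 2: F0 acks idx 1 -> match: F0=1 F1=0; commitIndex=1
Op 3: F0 acks idx 1 -> match: F0=1 F1=0; commitIndex=1
Op 4: append 1 -> log_len=2
Op 5: append 1 -> log_len=3
Op 6: F1 acks idx 3 -> match: F0=1 F1=3; commitIndex=3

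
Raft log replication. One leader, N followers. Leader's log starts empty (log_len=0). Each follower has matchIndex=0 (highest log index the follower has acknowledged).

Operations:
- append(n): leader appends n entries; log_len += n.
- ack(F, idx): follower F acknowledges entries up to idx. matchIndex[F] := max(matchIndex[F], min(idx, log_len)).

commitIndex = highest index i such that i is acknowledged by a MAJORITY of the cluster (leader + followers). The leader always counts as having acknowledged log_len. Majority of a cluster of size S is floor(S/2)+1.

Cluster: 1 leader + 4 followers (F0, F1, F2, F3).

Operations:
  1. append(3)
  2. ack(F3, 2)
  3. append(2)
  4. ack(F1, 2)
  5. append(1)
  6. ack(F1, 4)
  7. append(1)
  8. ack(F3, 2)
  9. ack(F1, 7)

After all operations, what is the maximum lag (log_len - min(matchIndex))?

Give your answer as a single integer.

Answer: 7

Derivation:
Op 1: append 3 -> log_len=3
Op 2: F3 acks idx 2 -> match: F0=0 F1=0 F2=0 F3=2; commitIndex=0
Op 3: append 2 -> log_len=5
Op 4: F1 acks idx 2 -> match: F0=0 F1=2 F2=0 F3=2; commitIndex=2
Op 5: append 1 -> log_len=6
Op 6: F1 acks idx 4 -> match: F0=0 F1=4 F2=0 F3=2; commitIndex=2
Op 7: append 1 -> log_len=7
Op 8: F3 acks idx 2 -> match: F0=0 F1=4 F2=0 F3=2; commitIndex=2
Op 9: F1 acks idx 7 -> match: F0=0 F1=7 F2=0 F3=2; commitIndex=2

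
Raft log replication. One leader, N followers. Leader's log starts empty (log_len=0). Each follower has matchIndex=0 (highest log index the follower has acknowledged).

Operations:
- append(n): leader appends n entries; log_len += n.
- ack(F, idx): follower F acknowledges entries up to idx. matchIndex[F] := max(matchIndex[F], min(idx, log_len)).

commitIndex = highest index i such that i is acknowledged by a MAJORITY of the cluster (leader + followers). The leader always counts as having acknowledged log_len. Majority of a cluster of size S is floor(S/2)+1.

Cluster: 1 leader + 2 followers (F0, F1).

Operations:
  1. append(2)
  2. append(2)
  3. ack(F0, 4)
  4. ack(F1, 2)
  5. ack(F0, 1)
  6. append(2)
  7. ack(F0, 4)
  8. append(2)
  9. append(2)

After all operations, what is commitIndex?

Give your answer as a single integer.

Op 1: append 2 -> log_len=2
Op 2: append 2 -> log_len=4
Op 3: F0 acks idx 4 -> match: F0=4 F1=0; commitIndex=4
Op 4: F1 acks idx 2 -> match: F0=4 F1=2; commitIndex=4
Op 5: F0 acks idx 1 -> match: F0=4 F1=2; commitIndex=4
Op 6: append 2 -> log_len=6
Op 7: F0 acks idx 4 -> match: F0=4 F1=2; commitIndex=4
Op 8: append 2 -> log_len=8
Op 9: append 2 -> log_len=10

Answer: 4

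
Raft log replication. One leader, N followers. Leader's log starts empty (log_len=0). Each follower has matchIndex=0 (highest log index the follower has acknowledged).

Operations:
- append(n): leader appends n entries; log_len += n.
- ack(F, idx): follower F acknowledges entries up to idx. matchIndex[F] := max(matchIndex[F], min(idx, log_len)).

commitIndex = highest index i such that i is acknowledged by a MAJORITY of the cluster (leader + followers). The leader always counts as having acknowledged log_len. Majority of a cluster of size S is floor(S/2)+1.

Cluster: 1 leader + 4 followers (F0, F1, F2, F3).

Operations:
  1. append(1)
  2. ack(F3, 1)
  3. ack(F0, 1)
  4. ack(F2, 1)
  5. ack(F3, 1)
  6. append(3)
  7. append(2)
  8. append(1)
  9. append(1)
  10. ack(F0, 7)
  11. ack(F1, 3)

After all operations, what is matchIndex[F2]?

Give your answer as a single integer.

Op 1: append 1 -> log_len=1
Op 2: F3 acks idx 1 -> match: F0=0 F1=0 F2=0 F3=1; commitIndex=0
Op 3: F0 acks idx 1 -> match: F0=1 F1=0 F2=0 F3=1; commitIndex=1
Op 4: F2 acks idx 1 -> match: F0=1 F1=0 F2=1 F3=1; commitIndex=1
Op 5: F3 acks idx 1 -> match: F0=1 F1=0 F2=1 F3=1; commitIndex=1
Op 6: append 3 -> log_len=4
Op 7: append 2 -> log_len=6
Op 8: append 1 -> log_len=7
Op 9: append 1 -> log_len=8
Op 10: F0 acks idx 7 -> match: F0=7 F1=0 F2=1 F3=1; commitIndex=1
Op 11: F1 acks idx 3 -> match: F0=7 F1=3 F2=1 F3=1; commitIndex=3

Answer: 1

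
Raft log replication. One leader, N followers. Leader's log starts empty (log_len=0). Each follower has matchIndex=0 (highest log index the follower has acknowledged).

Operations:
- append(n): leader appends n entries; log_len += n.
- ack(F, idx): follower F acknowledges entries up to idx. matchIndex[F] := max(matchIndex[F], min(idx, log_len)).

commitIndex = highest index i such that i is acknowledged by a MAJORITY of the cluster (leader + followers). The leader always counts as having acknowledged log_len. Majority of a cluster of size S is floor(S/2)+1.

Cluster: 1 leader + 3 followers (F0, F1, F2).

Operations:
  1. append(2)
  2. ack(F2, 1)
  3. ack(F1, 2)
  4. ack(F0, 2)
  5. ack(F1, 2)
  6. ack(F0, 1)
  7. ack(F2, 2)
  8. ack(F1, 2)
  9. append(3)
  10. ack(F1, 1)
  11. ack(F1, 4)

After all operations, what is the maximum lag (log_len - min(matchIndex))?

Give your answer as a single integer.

Answer: 3

Derivation:
Op 1: append 2 -> log_len=2
Op 2: F2 acks idx 1 -> match: F0=0 F1=0 F2=1; commitIndex=0
Op 3: F1 acks idx 2 -> match: F0=0 F1=2 F2=1; commitIndex=1
Op 4: F0 acks idx 2 -> match: F0=2 F1=2 F2=1; commitIndex=2
Op 5: F1 acks idx 2 -> match: F0=2 F1=2 F2=1; commitIndex=2
Op 6: F0 acks idx 1 -> match: F0=2 F1=2 F2=1; commitIndex=2
Op 7: F2 acks idx 2 -> match: F0=2 F1=2 F2=2; commitIndex=2
Op 8: F1 acks idx 2 -> match: F0=2 F1=2 F2=2; commitIndex=2
Op 9: append 3 -> log_len=5
Op 10: F1 acks idx 1 -> match: F0=2 F1=2 F2=2; commitIndex=2
Op 11: F1 acks idx 4 -> match: F0=2 F1=4 F2=2; commitIndex=2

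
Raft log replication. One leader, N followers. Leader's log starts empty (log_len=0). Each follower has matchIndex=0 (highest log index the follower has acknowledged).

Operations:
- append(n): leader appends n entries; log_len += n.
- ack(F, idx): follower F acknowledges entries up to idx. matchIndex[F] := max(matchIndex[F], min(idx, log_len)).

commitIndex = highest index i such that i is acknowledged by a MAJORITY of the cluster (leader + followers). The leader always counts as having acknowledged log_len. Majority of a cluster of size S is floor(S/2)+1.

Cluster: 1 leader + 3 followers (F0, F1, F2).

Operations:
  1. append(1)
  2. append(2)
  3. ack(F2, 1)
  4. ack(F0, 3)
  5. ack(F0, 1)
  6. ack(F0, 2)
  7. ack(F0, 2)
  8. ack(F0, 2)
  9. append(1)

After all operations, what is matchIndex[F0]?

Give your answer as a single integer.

Op 1: append 1 -> log_len=1
Op 2: append 2 -> log_len=3
Op 3: F2 acks idx 1 -> match: F0=0 F1=0 F2=1; commitIndex=0
Op 4: F0 acks idx 3 -> match: F0=3 F1=0 F2=1; commitIndex=1
Op 5: F0 acks idx 1 -> match: F0=3 F1=0 F2=1; commitIndex=1
Op 6: F0 acks idx 2 -> match: F0=3 F1=0 F2=1; commitIndex=1
Op 7: F0 acks idx 2 -> match: F0=3 F1=0 F2=1; commitIndex=1
Op 8: F0 acks idx 2 -> match: F0=3 F1=0 F2=1; commitIndex=1
Op 9: append 1 -> log_len=4

Answer: 3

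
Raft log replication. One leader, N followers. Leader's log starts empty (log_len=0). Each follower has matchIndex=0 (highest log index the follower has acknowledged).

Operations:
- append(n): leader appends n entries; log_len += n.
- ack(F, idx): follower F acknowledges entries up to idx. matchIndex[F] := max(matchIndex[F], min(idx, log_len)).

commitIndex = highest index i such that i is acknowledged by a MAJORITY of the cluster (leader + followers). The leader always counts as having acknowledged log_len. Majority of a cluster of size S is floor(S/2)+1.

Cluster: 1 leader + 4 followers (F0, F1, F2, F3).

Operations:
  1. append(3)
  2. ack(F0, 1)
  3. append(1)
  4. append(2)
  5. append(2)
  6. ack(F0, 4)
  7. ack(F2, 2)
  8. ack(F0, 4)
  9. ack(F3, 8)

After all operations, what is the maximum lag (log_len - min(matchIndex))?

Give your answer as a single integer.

Op 1: append 3 -> log_len=3
Op 2: F0 acks idx 1 -> match: F0=1 F1=0 F2=0 F3=0; commitIndex=0
Op 3: append 1 -> log_len=4
Op 4: append 2 -> log_len=6
Op 5: append 2 -> log_len=8
Op 6: F0 acks idx 4 -> match: F0=4 F1=0 F2=0 F3=0; commitIndex=0
Op 7: F2 acks idx 2 -> match: F0=4 F1=0 F2=2 F3=0; commitIndex=2
Op 8: F0 acks idx 4 -> match: F0=4 F1=0 F2=2 F3=0; commitIndex=2
Op 9: F3 acks idx 8 -> match: F0=4 F1=0 F2=2 F3=8; commitIndex=4

Answer: 8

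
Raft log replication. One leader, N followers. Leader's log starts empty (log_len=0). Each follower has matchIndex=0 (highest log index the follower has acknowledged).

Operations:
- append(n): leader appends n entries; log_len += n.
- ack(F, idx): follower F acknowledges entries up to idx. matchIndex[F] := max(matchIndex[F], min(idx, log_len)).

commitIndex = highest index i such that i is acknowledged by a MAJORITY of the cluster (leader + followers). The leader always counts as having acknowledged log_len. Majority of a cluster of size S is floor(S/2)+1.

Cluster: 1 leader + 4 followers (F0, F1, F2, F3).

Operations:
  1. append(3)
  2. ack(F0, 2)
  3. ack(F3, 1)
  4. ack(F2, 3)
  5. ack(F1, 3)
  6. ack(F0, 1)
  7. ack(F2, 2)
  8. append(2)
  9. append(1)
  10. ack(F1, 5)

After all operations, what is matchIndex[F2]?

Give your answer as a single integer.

Op 1: append 3 -> log_len=3
Op 2: F0 acks idx 2 -> match: F0=2 F1=0 F2=0 F3=0; commitIndex=0
Op 3: F3 acks idx 1 -> match: F0=2 F1=0 F2=0 F3=1; commitIndex=1
Op 4: F2 acks idx 3 -> match: F0=2 F1=0 F2=3 F3=1; commitIndex=2
Op 5: F1 acks idx 3 -> match: F0=2 F1=3 F2=3 F3=1; commitIndex=3
Op 6: F0 acks idx 1 -> match: F0=2 F1=3 F2=3 F3=1; commitIndex=3
Op 7: F2 acks idx 2 -> match: F0=2 F1=3 F2=3 F3=1; commitIndex=3
Op 8: append 2 -> log_len=5
Op 9: append 1 -> log_len=6
Op 10: F1 acks idx 5 -> match: F0=2 F1=5 F2=3 F3=1; commitIndex=3

Answer: 3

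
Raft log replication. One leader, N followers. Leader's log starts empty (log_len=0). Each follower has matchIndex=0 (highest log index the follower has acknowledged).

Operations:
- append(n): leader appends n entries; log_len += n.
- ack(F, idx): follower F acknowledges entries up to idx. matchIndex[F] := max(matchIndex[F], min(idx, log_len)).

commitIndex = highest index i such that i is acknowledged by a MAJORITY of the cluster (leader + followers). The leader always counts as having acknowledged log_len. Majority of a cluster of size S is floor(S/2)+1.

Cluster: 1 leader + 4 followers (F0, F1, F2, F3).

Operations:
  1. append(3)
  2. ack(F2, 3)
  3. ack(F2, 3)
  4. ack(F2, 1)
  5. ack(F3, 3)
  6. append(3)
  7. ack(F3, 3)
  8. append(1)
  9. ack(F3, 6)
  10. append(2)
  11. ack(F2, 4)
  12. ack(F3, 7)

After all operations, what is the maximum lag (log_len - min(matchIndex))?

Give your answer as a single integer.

Op 1: append 3 -> log_len=3
Op 2: F2 acks idx 3 -> match: F0=0 F1=0 F2=3 F3=0; commitIndex=0
Op 3: F2 acks idx 3 -> match: F0=0 F1=0 F2=3 F3=0; commitIndex=0
Op 4: F2 acks idx 1 -> match: F0=0 F1=0 F2=3 F3=0; commitIndex=0
Op 5: F3 acks idx 3 -> match: F0=0 F1=0 F2=3 F3=3; commitIndex=3
Op 6: append 3 -> log_len=6
Op 7: F3 acks idx 3 -> match: F0=0 F1=0 F2=3 F3=3; commitIndex=3
Op 8: append 1 -> log_len=7
Op 9: F3 acks idx 6 -> match: F0=0 F1=0 F2=3 F3=6; commitIndex=3
Op 10: append 2 -> log_len=9
Op 11: F2 acks idx 4 -> match: F0=0 F1=0 F2=4 F3=6; commitIndex=4
Op 12: F3 acks idx 7 -> match: F0=0 F1=0 F2=4 F3=7; commitIndex=4

Answer: 9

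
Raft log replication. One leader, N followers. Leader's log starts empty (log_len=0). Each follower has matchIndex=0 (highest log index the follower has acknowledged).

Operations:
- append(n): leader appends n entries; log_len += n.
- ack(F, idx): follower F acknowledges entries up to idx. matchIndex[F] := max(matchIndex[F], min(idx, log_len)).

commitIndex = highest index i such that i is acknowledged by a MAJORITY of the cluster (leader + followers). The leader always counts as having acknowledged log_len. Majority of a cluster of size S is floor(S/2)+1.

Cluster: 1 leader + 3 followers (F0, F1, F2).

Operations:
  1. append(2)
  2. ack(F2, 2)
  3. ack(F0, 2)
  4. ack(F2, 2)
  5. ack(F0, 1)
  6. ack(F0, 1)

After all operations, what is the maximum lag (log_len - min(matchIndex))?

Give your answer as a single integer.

Op 1: append 2 -> log_len=2
Op 2: F2 acks idx 2 -> match: F0=0 F1=0 F2=2; commitIndex=0
Op 3: F0 acks idx 2 -> match: F0=2 F1=0 F2=2; commitIndex=2
Op 4: F2 acks idx 2 -> match: F0=2 F1=0 F2=2; commitIndex=2
Op 5: F0 acks idx 1 -> match: F0=2 F1=0 F2=2; commitIndex=2
Op 6: F0 acks idx 1 -> match: F0=2 F1=0 F2=2; commitIndex=2

Answer: 2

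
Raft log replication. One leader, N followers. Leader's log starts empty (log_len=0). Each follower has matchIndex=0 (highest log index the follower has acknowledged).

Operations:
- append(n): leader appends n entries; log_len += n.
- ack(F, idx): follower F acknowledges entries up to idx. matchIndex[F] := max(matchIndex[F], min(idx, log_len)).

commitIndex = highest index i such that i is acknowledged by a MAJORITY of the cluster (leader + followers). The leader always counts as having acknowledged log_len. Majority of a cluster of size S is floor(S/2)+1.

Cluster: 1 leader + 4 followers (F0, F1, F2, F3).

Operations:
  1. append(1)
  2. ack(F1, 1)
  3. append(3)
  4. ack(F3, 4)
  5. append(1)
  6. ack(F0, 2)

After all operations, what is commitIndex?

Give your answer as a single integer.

Answer: 2

Derivation:
Op 1: append 1 -> log_len=1
Op 2: F1 acks idx 1 -> match: F0=0 F1=1 F2=0 F3=0; commitIndex=0
Op 3: append 3 -> log_len=4
Op 4: F3 acks idx 4 -> match: F0=0 F1=1 F2=0 F3=4; commitIndex=1
Op 5: append 1 -> log_len=5
Op 6: F0 acks idx 2 -> match: F0=2 F1=1 F2=0 F3=4; commitIndex=2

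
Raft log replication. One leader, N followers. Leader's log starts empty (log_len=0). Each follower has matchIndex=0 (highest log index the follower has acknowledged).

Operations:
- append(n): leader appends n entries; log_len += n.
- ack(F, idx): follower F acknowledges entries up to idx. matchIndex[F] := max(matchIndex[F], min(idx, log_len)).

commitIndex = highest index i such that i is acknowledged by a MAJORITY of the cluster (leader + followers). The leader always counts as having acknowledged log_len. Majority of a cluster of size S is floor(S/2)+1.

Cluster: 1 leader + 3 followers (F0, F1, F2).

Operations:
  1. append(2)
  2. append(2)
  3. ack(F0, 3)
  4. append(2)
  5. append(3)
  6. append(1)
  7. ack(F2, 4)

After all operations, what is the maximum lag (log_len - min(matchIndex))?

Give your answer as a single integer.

Op 1: append 2 -> log_len=2
Op 2: append 2 -> log_len=4
Op 3: F0 acks idx 3 -> match: F0=3 F1=0 F2=0; commitIndex=0
Op 4: append 2 -> log_len=6
Op 5: append 3 -> log_len=9
Op 6: append 1 -> log_len=10
Op 7: F2 acks idx 4 -> match: F0=3 F1=0 F2=4; commitIndex=3

Answer: 10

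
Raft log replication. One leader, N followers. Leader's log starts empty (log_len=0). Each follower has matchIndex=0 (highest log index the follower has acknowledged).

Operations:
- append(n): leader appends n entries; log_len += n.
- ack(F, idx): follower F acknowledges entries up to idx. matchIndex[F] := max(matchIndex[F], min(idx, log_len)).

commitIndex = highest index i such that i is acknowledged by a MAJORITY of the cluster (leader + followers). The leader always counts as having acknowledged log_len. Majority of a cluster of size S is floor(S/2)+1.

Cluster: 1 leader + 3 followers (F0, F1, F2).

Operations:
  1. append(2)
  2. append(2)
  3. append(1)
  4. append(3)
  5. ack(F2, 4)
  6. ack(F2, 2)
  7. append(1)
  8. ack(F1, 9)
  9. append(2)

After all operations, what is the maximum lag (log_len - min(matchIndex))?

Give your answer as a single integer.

Op 1: append 2 -> log_len=2
Op 2: append 2 -> log_len=4
Op 3: append 1 -> log_len=5
Op 4: append 3 -> log_len=8
Op 5: F2 acks idx 4 -> match: F0=0 F1=0 F2=4; commitIndex=0
Op 6: F2 acks idx 2 -> match: F0=0 F1=0 F2=4; commitIndex=0
Op 7: append 1 -> log_len=9
Op 8: F1 acks idx 9 -> match: F0=0 F1=9 F2=4; commitIndex=4
Op 9: append 2 -> log_len=11

Answer: 11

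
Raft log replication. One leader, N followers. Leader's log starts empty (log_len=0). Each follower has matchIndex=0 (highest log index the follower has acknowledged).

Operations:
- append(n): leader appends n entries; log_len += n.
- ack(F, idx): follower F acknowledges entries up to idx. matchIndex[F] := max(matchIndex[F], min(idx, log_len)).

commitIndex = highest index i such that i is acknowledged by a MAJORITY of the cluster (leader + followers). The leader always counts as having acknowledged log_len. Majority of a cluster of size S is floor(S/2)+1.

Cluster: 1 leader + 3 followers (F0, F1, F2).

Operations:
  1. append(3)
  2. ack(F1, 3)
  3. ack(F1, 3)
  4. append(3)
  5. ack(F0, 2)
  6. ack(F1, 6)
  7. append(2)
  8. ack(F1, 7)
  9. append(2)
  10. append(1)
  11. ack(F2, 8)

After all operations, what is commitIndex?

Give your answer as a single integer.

Answer: 7

Derivation:
Op 1: append 3 -> log_len=3
Op 2: F1 acks idx 3 -> match: F0=0 F1=3 F2=0; commitIndex=0
Op 3: F1 acks idx 3 -> match: F0=0 F1=3 F2=0; commitIndex=0
Op 4: append 3 -> log_len=6
Op 5: F0 acks idx 2 -> match: F0=2 F1=3 F2=0; commitIndex=2
Op 6: F1 acks idx 6 -> match: F0=2 F1=6 F2=0; commitIndex=2
Op 7: append 2 -> log_len=8
Op 8: F1 acks idx 7 -> match: F0=2 F1=7 F2=0; commitIndex=2
Op 9: append 2 -> log_len=10
Op 10: append 1 -> log_len=11
Op 11: F2 acks idx 8 -> match: F0=2 F1=7 F2=8; commitIndex=7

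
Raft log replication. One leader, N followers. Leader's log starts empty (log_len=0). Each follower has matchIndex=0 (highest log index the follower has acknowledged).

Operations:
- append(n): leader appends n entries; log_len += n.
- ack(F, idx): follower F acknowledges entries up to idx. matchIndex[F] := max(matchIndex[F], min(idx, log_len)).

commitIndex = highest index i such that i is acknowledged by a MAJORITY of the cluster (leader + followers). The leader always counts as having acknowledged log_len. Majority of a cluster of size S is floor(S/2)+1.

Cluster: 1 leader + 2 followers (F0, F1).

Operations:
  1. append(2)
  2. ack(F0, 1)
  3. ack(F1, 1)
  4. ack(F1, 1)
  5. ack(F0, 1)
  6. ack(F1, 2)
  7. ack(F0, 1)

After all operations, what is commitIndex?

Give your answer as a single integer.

Op 1: append 2 -> log_len=2
Op 2: F0 acks idx 1 -> match: F0=1 F1=0; commitIndex=1
Op 3: F1 acks idx 1 -> match: F0=1 F1=1; commitIndex=1
Op 4: F1 acks idx 1 -> match: F0=1 F1=1; commitIndex=1
Op 5: F0 acks idx 1 -> match: F0=1 F1=1; commitIndex=1
Op 6: F1 acks idx 2 -> match: F0=1 F1=2; commitIndex=2
Op 7: F0 acks idx 1 -> match: F0=1 F1=2; commitIndex=2

Answer: 2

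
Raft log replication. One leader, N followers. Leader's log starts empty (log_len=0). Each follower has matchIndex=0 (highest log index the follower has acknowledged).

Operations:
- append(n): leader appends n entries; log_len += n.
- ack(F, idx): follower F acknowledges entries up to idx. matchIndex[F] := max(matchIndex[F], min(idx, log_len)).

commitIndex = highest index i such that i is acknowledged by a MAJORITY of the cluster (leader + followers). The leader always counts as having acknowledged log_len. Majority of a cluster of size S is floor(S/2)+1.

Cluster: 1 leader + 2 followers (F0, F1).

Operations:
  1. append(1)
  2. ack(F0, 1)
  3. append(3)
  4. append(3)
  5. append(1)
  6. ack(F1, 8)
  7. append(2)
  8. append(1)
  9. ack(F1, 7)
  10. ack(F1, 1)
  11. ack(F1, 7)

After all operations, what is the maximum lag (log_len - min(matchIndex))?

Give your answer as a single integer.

Op 1: append 1 -> log_len=1
Op 2: F0 acks idx 1 -> match: F0=1 F1=0; commitIndex=1
Op 3: append 3 -> log_len=4
Op 4: append 3 -> log_len=7
Op 5: append 1 -> log_len=8
Op 6: F1 acks idx 8 -> match: F0=1 F1=8; commitIndex=8
Op 7: append 2 -> log_len=10
Op 8: append 1 -> log_len=11
Op 9: F1 acks idx 7 -> match: F0=1 F1=8; commitIndex=8
Op 10: F1 acks idx 1 -> match: F0=1 F1=8; commitIndex=8
Op 11: F1 acks idx 7 -> match: F0=1 F1=8; commitIndex=8

Answer: 10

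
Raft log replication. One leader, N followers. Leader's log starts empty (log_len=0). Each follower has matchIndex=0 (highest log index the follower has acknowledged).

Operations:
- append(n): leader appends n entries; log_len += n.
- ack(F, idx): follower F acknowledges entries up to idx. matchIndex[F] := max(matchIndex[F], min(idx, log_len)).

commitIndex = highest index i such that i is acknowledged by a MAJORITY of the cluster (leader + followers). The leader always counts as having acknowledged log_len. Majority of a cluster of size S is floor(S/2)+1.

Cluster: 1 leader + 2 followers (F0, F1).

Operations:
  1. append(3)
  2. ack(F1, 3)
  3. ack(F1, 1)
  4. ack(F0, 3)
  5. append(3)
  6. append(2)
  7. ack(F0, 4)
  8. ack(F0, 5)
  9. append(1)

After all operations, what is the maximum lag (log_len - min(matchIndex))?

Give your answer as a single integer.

Op 1: append 3 -> log_len=3
Op 2: F1 acks idx 3 -> match: F0=0 F1=3; commitIndex=3
Op 3: F1 acks idx 1 -> match: F0=0 F1=3; commitIndex=3
Op 4: F0 acks idx 3 -> match: F0=3 F1=3; commitIndex=3
Op 5: append 3 -> log_len=6
Op 6: append 2 -> log_len=8
Op 7: F0 acks idx 4 -> match: F0=4 F1=3; commitIndex=4
Op 8: F0 acks idx 5 -> match: F0=5 F1=3; commitIndex=5
Op 9: append 1 -> log_len=9

Answer: 6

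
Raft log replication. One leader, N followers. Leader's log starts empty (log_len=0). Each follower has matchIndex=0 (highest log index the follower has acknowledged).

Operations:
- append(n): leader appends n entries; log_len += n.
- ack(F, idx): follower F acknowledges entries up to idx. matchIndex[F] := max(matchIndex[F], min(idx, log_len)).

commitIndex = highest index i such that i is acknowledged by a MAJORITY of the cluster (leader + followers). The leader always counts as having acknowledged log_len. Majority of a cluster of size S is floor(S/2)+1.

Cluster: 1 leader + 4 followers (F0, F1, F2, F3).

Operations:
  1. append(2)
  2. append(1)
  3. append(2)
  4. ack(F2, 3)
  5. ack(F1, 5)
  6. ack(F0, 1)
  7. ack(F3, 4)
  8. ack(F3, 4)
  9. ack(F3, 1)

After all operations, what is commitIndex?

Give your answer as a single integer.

Answer: 4

Derivation:
Op 1: append 2 -> log_len=2
Op 2: append 1 -> log_len=3
Op 3: append 2 -> log_len=5
Op 4: F2 acks idx 3 -> match: F0=0 F1=0 F2=3 F3=0; commitIndex=0
Op 5: F1 acks idx 5 -> match: F0=0 F1=5 F2=3 F3=0; commitIndex=3
Op 6: F0 acks idx 1 -> match: F0=1 F1=5 F2=3 F3=0; commitIndex=3
Op 7: F3 acks idx 4 -> match: F0=1 F1=5 F2=3 F3=4; commitIndex=4
Op 8: F3 acks idx 4 -> match: F0=1 F1=5 F2=3 F3=4; commitIndex=4
Op 9: F3 acks idx 1 -> match: F0=1 F1=5 F2=3 F3=4; commitIndex=4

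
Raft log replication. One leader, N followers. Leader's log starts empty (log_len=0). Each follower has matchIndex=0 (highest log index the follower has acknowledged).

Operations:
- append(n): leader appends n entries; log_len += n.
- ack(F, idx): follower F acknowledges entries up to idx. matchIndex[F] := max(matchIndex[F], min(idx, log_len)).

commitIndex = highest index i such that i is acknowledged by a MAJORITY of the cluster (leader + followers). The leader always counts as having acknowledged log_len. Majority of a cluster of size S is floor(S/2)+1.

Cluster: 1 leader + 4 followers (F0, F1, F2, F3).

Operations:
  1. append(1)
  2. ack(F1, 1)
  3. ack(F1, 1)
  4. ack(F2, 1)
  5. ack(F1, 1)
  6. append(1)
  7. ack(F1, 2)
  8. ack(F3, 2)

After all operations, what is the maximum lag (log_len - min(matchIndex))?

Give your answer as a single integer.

Op 1: append 1 -> log_len=1
Op 2: F1 acks idx 1 -> match: F0=0 F1=1 F2=0 F3=0; commitIndex=0
Op 3: F1 acks idx 1 -> match: F0=0 F1=1 F2=0 F3=0; commitIndex=0
Op 4: F2 acks idx 1 -> match: F0=0 F1=1 F2=1 F3=0; commitIndex=1
Op 5: F1 acks idx 1 -> match: F0=0 F1=1 F2=1 F3=0; commitIndex=1
Op 6: append 1 -> log_len=2
Op 7: F1 acks idx 2 -> match: F0=0 F1=2 F2=1 F3=0; commitIndex=1
Op 8: F3 acks idx 2 -> match: F0=0 F1=2 F2=1 F3=2; commitIndex=2

Answer: 2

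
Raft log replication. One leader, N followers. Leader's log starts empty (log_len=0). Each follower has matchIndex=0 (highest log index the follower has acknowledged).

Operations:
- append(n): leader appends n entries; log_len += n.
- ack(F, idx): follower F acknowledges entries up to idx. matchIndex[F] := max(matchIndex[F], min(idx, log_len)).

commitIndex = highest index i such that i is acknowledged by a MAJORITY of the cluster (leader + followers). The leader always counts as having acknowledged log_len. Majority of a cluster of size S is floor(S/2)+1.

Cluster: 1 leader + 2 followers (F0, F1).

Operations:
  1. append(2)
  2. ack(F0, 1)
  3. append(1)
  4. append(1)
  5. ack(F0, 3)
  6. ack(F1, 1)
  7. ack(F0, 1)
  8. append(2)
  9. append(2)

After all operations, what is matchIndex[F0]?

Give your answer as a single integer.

Answer: 3

Derivation:
Op 1: append 2 -> log_len=2
Op 2: F0 acks idx 1 -> match: F0=1 F1=0; commitIndex=1
Op 3: append 1 -> log_len=3
Op 4: append 1 -> log_len=4
Op 5: F0 acks idx 3 -> match: F0=3 F1=0; commitIndex=3
Op 6: F1 acks idx 1 -> match: F0=3 F1=1; commitIndex=3
Op 7: F0 acks idx 1 -> match: F0=3 F1=1; commitIndex=3
Op 8: append 2 -> log_len=6
Op 9: append 2 -> log_len=8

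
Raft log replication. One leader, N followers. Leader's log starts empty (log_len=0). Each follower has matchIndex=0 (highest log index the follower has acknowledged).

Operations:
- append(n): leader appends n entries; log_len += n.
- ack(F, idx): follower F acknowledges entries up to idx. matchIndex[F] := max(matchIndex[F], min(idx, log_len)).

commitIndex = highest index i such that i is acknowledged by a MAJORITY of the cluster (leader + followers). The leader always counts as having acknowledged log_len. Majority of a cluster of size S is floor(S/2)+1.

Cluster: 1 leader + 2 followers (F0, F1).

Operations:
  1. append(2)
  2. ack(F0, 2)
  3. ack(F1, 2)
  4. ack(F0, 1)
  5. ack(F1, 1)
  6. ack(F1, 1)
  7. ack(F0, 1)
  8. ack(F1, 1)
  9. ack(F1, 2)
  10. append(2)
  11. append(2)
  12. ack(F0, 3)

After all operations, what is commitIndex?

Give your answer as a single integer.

Answer: 3

Derivation:
Op 1: append 2 -> log_len=2
Op 2: F0 acks idx 2 -> match: F0=2 F1=0; commitIndex=2
Op 3: F1 acks idx 2 -> match: F0=2 F1=2; commitIndex=2
Op 4: F0 acks idx 1 -> match: F0=2 F1=2; commitIndex=2
Op 5: F1 acks idx 1 -> match: F0=2 F1=2; commitIndex=2
Op 6: F1 acks idx 1 -> match: F0=2 F1=2; commitIndex=2
Op 7: F0 acks idx 1 -> match: F0=2 F1=2; commitIndex=2
Op 8: F1 acks idx 1 -> match: F0=2 F1=2; commitIndex=2
Op 9: F1 acks idx 2 -> match: F0=2 F1=2; commitIndex=2
Op 10: append 2 -> log_len=4
Op 11: append 2 -> log_len=6
Op 12: F0 acks idx 3 -> match: F0=3 F1=2; commitIndex=3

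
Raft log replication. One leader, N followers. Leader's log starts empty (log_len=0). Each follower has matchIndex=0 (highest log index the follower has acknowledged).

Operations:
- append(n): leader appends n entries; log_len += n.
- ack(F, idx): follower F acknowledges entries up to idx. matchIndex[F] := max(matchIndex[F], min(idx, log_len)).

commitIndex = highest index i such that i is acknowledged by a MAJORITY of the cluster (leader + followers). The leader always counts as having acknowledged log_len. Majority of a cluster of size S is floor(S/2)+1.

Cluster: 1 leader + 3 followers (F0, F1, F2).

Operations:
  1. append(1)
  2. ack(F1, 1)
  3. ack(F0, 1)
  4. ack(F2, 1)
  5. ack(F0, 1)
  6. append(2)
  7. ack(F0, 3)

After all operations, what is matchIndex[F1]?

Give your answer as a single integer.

Answer: 1

Derivation:
Op 1: append 1 -> log_len=1
Op 2: F1 acks idx 1 -> match: F0=0 F1=1 F2=0; commitIndex=0
Op 3: F0 acks idx 1 -> match: F0=1 F1=1 F2=0; commitIndex=1
Op 4: F2 acks idx 1 -> match: F0=1 F1=1 F2=1; commitIndex=1
Op 5: F0 acks idx 1 -> match: F0=1 F1=1 F2=1; commitIndex=1
Op 6: append 2 -> log_len=3
Op 7: F0 acks idx 3 -> match: F0=3 F1=1 F2=1; commitIndex=1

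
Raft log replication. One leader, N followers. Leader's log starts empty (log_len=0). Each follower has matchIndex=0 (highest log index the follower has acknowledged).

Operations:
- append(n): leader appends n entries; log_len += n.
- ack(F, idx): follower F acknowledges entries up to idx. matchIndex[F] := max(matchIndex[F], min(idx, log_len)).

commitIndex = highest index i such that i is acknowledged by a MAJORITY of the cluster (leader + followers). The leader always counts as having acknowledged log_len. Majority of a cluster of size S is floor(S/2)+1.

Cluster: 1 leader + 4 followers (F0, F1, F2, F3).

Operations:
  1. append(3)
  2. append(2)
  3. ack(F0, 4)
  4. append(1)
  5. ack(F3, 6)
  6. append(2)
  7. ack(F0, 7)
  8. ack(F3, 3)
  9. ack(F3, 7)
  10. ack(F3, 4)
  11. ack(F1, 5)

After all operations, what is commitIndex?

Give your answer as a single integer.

Answer: 7

Derivation:
Op 1: append 3 -> log_len=3
Op 2: append 2 -> log_len=5
Op 3: F0 acks idx 4 -> match: F0=4 F1=0 F2=0 F3=0; commitIndex=0
Op 4: append 1 -> log_len=6
Op 5: F3 acks idx 6 -> match: F0=4 F1=0 F2=0 F3=6; commitIndex=4
Op 6: append 2 -> log_len=8
Op 7: F0 acks idx 7 -> match: F0=7 F1=0 F2=0 F3=6; commitIndex=6
Op 8: F3 acks idx 3 -> match: F0=7 F1=0 F2=0 F3=6; commitIndex=6
Op 9: F3 acks idx 7 -> match: F0=7 F1=0 F2=0 F3=7; commitIndex=7
Op 10: F3 acks idx 4 -> match: F0=7 F1=0 F2=0 F3=7; commitIndex=7
Op 11: F1 acks idx 5 -> match: F0=7 F1=5 F2=0 F3=7; commitIndex=7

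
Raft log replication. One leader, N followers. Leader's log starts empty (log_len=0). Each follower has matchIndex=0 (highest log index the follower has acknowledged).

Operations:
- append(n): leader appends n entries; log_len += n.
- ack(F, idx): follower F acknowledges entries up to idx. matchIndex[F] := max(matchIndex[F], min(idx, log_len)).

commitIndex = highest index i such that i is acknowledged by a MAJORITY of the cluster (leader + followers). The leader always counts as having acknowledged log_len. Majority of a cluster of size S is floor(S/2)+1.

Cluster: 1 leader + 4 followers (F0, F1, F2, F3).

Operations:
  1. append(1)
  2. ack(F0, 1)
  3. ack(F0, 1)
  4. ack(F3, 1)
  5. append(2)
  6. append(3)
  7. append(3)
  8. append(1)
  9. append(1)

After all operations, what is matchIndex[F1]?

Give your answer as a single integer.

Answer: 0

Derivation:
Op 1: append 1 -> log_len=1
Op 2: F0 acks idx 1 -> match: F0=1 F1=0 F2=0 F3=0; commitIndex=0
Op 3: F0 acks idx 1 -> match: F0=1 F1=0 F2=0 F3=0; commitIndex=0
Op 4: F3 acks idx 1 -> match: F0=1 F1=0 F2=0 F3=1; commitIndex=1
Op 5: append 2 -> log_len=3
Op 6: append 3 -> log_len=6
Op 7: append 3 -> log_len=9
Op 8: append 1 -> log_len=10
Op 9: append 1 -> log_len=11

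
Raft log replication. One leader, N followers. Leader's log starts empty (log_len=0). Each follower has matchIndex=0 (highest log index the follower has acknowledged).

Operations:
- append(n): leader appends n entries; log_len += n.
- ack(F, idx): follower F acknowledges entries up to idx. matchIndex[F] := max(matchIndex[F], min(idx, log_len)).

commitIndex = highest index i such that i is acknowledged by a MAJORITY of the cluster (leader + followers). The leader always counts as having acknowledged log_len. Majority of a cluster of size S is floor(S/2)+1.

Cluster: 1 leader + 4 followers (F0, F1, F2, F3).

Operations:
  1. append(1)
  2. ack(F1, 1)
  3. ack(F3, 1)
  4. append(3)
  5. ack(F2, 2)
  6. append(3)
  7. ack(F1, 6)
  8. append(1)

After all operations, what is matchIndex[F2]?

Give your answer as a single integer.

Op 1: append 1 -> log_len=1
Op 2: F1 acks idx 1 -> match: F0=0 F1=1 F2=0 F3=0; commitIndex=0
Op 3: F3 acks idx 1 -> match: F0=0 F1=1 F2=0 F3=1; commitIndex=1
Op 4: append 3 -> log_len=4
Op 5: F2 acks idx 2 -> match: F0=0 F1=1 F2=2 F3=1; commitIndex=1
Op 6: append 3 -> log_len=7
Op 7: F1 acks idx 6 -> match: F0=0 F1=6 F2=2 F3=1; commitIndex=2
Op 8: append 1 -> log_len=8

Answer: 2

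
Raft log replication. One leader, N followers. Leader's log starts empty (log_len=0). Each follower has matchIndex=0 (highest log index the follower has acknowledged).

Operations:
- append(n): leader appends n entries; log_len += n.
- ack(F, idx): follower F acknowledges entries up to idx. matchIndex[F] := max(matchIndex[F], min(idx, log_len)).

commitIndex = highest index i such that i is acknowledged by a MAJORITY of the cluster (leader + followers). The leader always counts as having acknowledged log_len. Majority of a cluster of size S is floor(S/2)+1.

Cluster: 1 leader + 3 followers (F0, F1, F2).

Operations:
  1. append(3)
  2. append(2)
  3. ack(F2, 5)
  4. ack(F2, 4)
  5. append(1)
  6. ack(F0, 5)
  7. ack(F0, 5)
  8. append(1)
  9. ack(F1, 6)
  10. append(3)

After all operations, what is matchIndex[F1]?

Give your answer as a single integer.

Answer: 6

Derivation:
Op 1: append 3 -> log_len=3
Op 2: append 2 -> log_len=5
Op 3: F2 acks idx 5 -> match: F0=0 F1=0 F2=5; commitIndex=0
Op 4: F2 acks idx 4 -> match: F0=0 F1=0 F2=5; commitIndex=0
Op 5: append 1 -> log_len=6
Op 6: F0 acks idx 5 -> match: F0=5 F1=0 F2=5; commitIndex=5
Op 7: F0 acks idx 5 -> match: F0=5 F1=0 F2=5; commitIndex=5
Op 8: append 1 -> log_len=7
Op 9: F1 acks idx 6 -> match: F0=5 F1=6 F2=5; commitIndex=5
Op 10: append 3 -> log_len=10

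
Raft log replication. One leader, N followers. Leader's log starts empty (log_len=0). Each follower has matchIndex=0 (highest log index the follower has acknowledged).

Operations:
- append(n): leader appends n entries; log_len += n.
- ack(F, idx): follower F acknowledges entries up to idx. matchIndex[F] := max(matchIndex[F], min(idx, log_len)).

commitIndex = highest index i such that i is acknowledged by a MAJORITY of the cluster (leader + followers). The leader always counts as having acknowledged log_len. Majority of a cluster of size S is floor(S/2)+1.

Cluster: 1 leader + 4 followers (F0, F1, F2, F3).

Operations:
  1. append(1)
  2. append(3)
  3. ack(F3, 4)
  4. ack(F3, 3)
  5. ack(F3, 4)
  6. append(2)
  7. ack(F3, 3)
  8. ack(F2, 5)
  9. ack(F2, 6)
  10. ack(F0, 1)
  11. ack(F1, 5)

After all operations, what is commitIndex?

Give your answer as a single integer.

Answer: 5

Derivation:
Op 1: append 1 -> log_len=1
Op 2: append 3 -> log_len=4
Op 3: F3 acks idx 4 -> match: F0=0 F1=0 F2=0 F3=4; commitIndex=0
Op 4: F3 acks idx 3 -> match: F0=0 F1=0 F2=0 F3=4; commitIndex=0
Op 5: F3 acks idx 4 -> match: F0=0 F1=0 F2=0 F3=4; commitIndex=0
Op 6: append 2 -> log_len=6
Op 7: F3 acks idx 3 -> match: F0=0 F1=0 F2=0 F3=4; commitIndex=0
Op 8: F2 acks idx 5 -> match: F0=0 F1=0 F2=5 F3=4; commitIndex=4
Op 9: F2 acks idx 6 -> match: F0=0 F1=0 F2=6 F3=4; commitIndex=4
Op 10: F0 acks idx 1 -> match: F0=1 F1=0 F2=6 F3=4; commitIndex=4
Op 11: F1 acks idx 5 -> match: F0=1 F1=5 F2=6 F3=4; commitIndex=5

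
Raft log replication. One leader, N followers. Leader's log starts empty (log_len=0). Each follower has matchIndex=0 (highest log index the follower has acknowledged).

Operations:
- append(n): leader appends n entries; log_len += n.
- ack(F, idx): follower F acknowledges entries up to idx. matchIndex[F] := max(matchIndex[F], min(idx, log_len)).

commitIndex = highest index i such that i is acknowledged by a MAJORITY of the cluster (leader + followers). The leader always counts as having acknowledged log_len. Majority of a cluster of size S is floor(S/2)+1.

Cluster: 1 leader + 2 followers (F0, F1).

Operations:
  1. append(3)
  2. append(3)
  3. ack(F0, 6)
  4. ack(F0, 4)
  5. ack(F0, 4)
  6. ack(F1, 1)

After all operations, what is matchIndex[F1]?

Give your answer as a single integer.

Answer: 1

Derivation:
Op 1: append 3 -> log_len=3
Op 2: append 3 -> log_len=6
Op 3: F0 acks idx 6 -> match: F0=6 F1=0; commitIndex=6
Op 4: F0 acks idx 4 -> match: F0=6 F1=0; commitIndex=6
Op 5: F0 acks idx 4 -> match: F0=6 F1=0; commitIndex=6
Op 6: F1 acks idx 1 -> match: F0=6 F1=1; commitIndex=6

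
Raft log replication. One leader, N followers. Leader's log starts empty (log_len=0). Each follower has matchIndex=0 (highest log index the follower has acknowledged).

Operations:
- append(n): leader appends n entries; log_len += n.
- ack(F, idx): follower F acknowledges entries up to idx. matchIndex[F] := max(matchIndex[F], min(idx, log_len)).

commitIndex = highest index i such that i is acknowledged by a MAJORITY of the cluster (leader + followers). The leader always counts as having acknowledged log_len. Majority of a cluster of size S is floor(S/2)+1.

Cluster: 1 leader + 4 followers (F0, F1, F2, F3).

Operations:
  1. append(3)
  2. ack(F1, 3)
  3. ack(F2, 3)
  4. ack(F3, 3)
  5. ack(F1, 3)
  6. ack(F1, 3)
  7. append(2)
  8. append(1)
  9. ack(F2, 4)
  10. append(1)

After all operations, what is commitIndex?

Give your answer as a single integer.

Op 1: append 3 -> log_len=3
Op 2: F1 acks idx 3 -> match: F0=0 F1=3 F2=0 F3=0; commitIndex=0
Op 3: F2 acks idx 3 -> match: F0=0 F1=3 F2=3 F3=0; commitIndex=3
Op 4: F3 acks idx 3 -> match: F0=0 F1=3 F2=3 F3=3; commitIndex=3
Op 5: F1 acks idx 3 -> match: F0=0 F1=3 F2=3 F3=3; commitIndex=3
Op 6: F1 acks idx 3 -> match: F0=0 F1=3 F2=3 F3=3; commitIndex=3
Op 7: append 2 -> log_len=5
Op 8: append 1 -> log_len=6
Op 9: F2 acks idx 4 -> match: F0=0 F1=3 F2=4 F3=3; commitIndex=3
Op 10: append 1 -> log_len=7

Answer: 3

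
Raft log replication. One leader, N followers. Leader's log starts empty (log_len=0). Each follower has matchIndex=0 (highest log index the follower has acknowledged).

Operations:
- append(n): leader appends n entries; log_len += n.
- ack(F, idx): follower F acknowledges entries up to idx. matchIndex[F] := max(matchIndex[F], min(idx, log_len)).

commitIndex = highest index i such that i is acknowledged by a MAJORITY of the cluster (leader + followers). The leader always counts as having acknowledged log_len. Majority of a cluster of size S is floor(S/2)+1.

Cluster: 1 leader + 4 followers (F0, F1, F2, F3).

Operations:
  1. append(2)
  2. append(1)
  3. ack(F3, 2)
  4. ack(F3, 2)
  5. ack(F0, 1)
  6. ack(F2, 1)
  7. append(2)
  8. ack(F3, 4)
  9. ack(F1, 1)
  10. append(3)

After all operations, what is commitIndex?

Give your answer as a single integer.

Answer: 1

Derivation:
Op 1: append 2 -> log_len=2
Op 2: append 1 -> log_len=3
Op 3: F3 acks idx 2 -> match: F0=0 F1=0 F2=0 F3=2; commitIndex=0
Op 4: F3 acks idx 2 -> match: F0=0 F1=0 F2=0 F3=2; commitIndex=0
Op 5: F0 acks idx 1 -> match: F0=1 F1=0 F2=0 F3=2; commitIndex=1
Op 6: F2 acks idx 1 -> match: F0=1 F1=0 F2=1 F3=2; commitIndex=1
Op 7: append 2 -> log_len=5
Op 8: F3 acks idx 4 -> match: F0=1 F1=0 F2=1 F3=4; commitIndex=1
Op 9: F1 acks idx 1 -> match: F0=1 F1=1 F2=1 F3=4; commitIndex=1
Op 10: append 3 -> log_len=8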